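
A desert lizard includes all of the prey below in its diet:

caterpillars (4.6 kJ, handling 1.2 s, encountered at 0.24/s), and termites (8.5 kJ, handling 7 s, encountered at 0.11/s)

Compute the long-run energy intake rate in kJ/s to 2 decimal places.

0.99 kJ/s

Energy encountered per unit search time: 0.24×4.6 + 0.11×8.5 = 2.039 kJ/s.
Handling time per unit search time: 0.24×1.2 + 0.11×7 = 1.058.
Rate = 2.039/(1 + 1.058) = 0.9908 kJ/s.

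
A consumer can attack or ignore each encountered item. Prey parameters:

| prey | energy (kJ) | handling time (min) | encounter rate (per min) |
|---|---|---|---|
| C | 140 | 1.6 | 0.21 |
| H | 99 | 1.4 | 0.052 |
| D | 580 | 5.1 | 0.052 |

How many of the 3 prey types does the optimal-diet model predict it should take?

3

Profitabilities (E/h, kJ/min): D 114, C 87.5, H 70.7. Add prey in this order while the next type's profitability exceeds the intake rate on those already taken.
Rate on top 1: 23.84. C: 87.5 > 23.84 → include.
Rate on top 2: 37.2. H: 70.7 > 37.2 → include.
Optimal diet: D, C, H — 3 of 3 types.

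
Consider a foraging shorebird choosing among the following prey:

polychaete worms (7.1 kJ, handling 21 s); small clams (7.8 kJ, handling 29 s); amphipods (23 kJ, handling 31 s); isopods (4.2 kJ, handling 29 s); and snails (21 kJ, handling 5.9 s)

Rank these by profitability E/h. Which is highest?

Profitability E/h (kJ/s): polychaete worms = 7.1/21 = 0.338, small clams = 7.8/29 = 0.269, amphipods = 23/31 = 0.742, isopods = 4.2/29 = 0.145, snails = 21/5.9 = 3.56.
Ranked: snails > amphipods > polychaete worms > small clams > isopods.

snails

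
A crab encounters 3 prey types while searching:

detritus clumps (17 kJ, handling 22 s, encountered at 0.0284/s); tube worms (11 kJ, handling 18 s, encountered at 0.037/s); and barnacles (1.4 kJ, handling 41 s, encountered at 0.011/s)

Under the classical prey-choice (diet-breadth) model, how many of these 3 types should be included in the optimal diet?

E/h in descending order: detritus clumps 0.773, tube worms 0.611, barnacles 0.0341 kJ/s. The optimal diet is the largest prefix of this list for which every included type satisfies E_i/h_i > R on the types above it.
Rate on top 1: 0.2971. tube worms: 0.611 > 0.2971 → include.
Rate on top 2: 0.3884. barnacles: 0.0341 < 0.3884 → exclude; stop.
Optimal diet: detritus clumps, tube worms — 2 of 3 types.

2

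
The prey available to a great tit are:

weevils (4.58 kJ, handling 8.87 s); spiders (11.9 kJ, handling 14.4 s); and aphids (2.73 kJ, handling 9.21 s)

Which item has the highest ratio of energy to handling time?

spiders

Profitability E/h (kJ/s): weevils = 4.58/8.87 = 0.516, spiders = 11.9/14.4 = 0.826, aphids = 2.73/9.21 = 0.296.
Ranked: spiders > weevils > aphids.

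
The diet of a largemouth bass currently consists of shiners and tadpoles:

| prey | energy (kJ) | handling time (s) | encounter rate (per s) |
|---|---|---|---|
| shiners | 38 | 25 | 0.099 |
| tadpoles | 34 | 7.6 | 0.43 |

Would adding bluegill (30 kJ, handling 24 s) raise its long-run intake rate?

No

Intake rate on the current diet: R = (0.099×38 + 0.43×34) / (1 + 0.099×25 + 0.43×7.6) = 18.38/6.743 = 2.726 kJ/s.
bluegill: E/h = 30/24 = 1.25 kJ/s.
1.25 < 2.726, so adding bluegill would lower the average — exclude it.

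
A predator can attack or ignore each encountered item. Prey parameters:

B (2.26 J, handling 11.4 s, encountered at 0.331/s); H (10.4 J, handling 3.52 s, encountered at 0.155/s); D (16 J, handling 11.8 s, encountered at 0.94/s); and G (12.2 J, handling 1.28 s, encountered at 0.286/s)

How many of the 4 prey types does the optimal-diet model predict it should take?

2

Rank by E/h (J/s): G 9.53, H 2.95, D 1.36, B 0.198. Include each in turn until the next type's E/h falls below the running intake rate.
Rate on top 1: 2.554. H: 2.95 > 2.554 → include.
Rate on top 2: 2.668. D: 1.36 < 2.668 → exclude; stop.
Optimal diet: G, H — 2 of 4 types.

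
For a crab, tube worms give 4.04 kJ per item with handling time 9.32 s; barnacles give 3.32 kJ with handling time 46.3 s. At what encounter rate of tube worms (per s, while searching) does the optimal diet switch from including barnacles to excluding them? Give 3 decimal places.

At the threshold, the rate on tube worms alone equals the profitability of barnacles: λ·4.04/(1 + λ·9.32) = 3.32/46.3 = 0.07171.
Rearranging, λ(4.04 − 0.07171×9.32) = 0.07171, so λ = 0.07171/3.372 = 0.02127 per s.

0.021 per s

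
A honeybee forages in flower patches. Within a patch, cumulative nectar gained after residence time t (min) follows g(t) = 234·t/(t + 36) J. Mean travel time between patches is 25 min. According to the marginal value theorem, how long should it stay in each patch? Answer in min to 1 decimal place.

Maximise g(t)/(T+t): set derivative to zero → g'(t)(T+t) = g(t).
g'(t) = 234·36/(t + 36)². Setting 234·36/(t+36)² = 234t/[(t+36)(25+t)] gives 36(25+t) = t(t+36), so t² = 36×25 = 900.
t* = √900 = 30 min.

30.0 min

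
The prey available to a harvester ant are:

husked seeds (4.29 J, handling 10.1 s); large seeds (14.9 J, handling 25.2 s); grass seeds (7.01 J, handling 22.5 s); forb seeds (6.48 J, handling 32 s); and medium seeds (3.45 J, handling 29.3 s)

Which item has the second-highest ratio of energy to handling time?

husked seeds

In descending order of E/h:
large seeds: 14.9/25.2 = 0.591 J/s
husked seeds: 4.29/10.1 = 0.425 J/s
grass seeds: 7.01/22.5 = 0.312 J/s
forb seeds: 6.48/32 = 0.203 J/s
medium seeds: 3.45/29.3 = 0.118 J/s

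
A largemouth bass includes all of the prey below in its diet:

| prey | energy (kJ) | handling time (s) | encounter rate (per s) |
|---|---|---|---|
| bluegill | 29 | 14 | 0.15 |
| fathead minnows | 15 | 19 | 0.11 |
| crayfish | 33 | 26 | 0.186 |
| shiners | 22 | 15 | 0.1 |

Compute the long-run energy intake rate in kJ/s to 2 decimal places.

R = Σλ_iE_i / (1 + Σλ_ih_i)
Numerator: 0.15×29 + 0.11×15 + 0.186×33 + 0.1×22 = 14.34
Denominator: 1 + 0.15×14 + 0.11×19 + 0.186×26 + 0.1×15 = 11.53
R = 14.34/11.53 = 1.244 kJ/s

1.24 kJ/s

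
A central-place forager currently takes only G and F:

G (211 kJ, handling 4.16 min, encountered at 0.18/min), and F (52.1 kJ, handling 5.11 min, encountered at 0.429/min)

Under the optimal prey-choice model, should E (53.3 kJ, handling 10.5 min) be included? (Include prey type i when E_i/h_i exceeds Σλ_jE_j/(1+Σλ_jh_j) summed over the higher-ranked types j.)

Current rate: (0.18×211 + 0.429×52.1)/(1 + 0.18×4.16 + 0.429×5.11) = 15.31 kJ/min.
Profitability of E: 53.3/10.5 = 5.076 kJ/min.
5.076 < 15.31, so adding E would lower the average — exclude it.

No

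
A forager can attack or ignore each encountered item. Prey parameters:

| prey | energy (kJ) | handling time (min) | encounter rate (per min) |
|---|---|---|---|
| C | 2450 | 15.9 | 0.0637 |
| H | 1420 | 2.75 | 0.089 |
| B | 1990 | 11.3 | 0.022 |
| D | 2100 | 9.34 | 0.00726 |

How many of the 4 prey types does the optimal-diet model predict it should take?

E/h in descending order: H 516, D 225, B 176, C 154 kJ/min. The optimal diet is the largest prefix of this list for which every included type satisfies E_i/h_i > R on the types above it.
Rate on top 1: 101.5. D: 225 > 101.5 → include.
Rate on top 2: 107.9. B: 176 > 107.9 → include.
Rate on top 3: 118.8. C: 154 > 118.8 → include.
Optimal diet: H, D, B, C — 4 of 4 types.

4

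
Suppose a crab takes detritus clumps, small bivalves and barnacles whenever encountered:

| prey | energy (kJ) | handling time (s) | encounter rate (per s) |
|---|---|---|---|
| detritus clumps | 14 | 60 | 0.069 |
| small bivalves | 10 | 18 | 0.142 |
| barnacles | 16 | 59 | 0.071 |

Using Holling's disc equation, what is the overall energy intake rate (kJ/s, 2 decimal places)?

0.30 kJ/s

R = Σλ_iE_i / (1 + Σλ_ih_i)
Numerator: 0.069×14 + 0.142×10 + 0.071×16 = 3.522
Denominator: 1 + 0.069×60 + 0.142×18 + 0.071×59 = 11.88
R = 3.522/11.88 = 0.2963 kJ/s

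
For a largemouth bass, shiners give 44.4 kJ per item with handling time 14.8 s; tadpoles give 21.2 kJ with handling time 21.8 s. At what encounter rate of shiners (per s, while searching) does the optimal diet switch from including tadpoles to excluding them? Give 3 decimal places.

The zero-one rule: include tadpoles iff E₂/h₂ > λE₁/(1+λh₁). Equality gives the switch point.
λE₁h₂ = E₂ + λE₂h₁ ⇒ λ = E₂/(E₁h₂ − E₂h₁) = 21.2/(967.9 − 313.8) = 0.03241 per s.

0.032 per s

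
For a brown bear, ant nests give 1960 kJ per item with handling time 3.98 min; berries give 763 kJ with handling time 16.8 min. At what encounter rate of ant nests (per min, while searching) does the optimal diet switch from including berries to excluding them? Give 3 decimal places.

Drop berries once their profitability E₂/h₂ falls below the rate achievable on ant nests alone: E₂/h₂ = λE₁/(1 + λh₁).
Solve for λ: λE₁h₂ = E₂(1 + λh₁) → λ(E₁h₂ − E₂h₁) = E₂ → λ = E₂/(E₁h₂ − E₂h₁).
λ = 763/(1960×16.8 − 763×3.98) = 763/2.989e+04 = 0.02553 per min.

0.026 per min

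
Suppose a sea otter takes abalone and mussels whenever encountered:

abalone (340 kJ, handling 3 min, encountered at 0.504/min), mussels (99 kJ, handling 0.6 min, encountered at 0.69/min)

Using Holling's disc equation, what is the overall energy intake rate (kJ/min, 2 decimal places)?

Energy encountered per unit search time: 0.504×340 + 0.69×99 = 239.7 kJ/min.
Handling time per unit search time: 0.504×3 + 0.69×0.6 = 1.926.
Rate = 239.7/(1 + 1.926) = 81.91 kJ/min.

81.91 kJ/min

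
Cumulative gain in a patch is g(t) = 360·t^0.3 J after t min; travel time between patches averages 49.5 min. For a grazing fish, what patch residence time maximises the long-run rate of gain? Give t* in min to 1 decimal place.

By the marginal value theorem, leave when the instantaneous gain rate g'(t) equals the habitat-wide average g(t)/(T + t).
g'(t) = 0.3·360·t^-0.7. Setting 0.3·360·t^-0.7 = 360·t^0.3/(49.5+t) gives 0.3(49.5+t) = t, so 0.70·t = 0.3×49.5.
t* = 0.3×49.5/0.70 = 21.21 min.

21.2 min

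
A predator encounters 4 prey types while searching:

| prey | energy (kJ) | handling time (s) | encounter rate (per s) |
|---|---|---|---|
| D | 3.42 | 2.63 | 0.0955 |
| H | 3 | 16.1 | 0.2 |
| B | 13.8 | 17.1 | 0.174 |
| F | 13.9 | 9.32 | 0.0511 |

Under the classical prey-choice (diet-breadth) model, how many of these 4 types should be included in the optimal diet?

3

Rank by E/h (kJ/s): F 1.49, D 1.3, B 0.807, H 0.186. Include each in turn until the next type's E/h falls below the running intake rate.
Rate on top 1: 0.4811. D: 1.3 > 0.4811 → include.
Rate on top 2: 0.6003. B: 0.807 > 0.6003 → include.
Rate on top 3: 0.7311. H: 0.186 < 0.7311 → exclude; stop.
Optimal diet: F, D, B — 3 of 4 types.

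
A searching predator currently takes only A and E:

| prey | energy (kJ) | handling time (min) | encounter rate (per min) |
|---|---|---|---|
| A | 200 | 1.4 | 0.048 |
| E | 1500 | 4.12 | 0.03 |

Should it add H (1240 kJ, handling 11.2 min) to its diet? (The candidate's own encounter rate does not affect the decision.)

Yes

Intake rate on the current diet: R = (0.048×200 + 0.03×1500) / (1 + 0.048×1.4 + 0.03×4.12) = 54.6/1.191 = 45.85 kJ/min.
H: E/h = 1240/11.2 = 110.7 kJ/min.
Since 110.7 > R, including H increases the long-run rate.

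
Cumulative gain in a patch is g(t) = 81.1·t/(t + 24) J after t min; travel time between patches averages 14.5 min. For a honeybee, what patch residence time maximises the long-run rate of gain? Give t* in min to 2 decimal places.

18.65 min

By the marginal value theorem, leave when the instantaneous gain rate g'(t) equals the habitat-wide average g(t)/(T + t).
g'(t) = 81.1·24/(t + 24)². Setting 81.1·24/(t+24)² = 81.1t/[(t+24)(14.5+t)] gives 24(14.5+t) = t(t+24), so t² = 24×14.5 = 348.
t* = √348 = 18.65 min.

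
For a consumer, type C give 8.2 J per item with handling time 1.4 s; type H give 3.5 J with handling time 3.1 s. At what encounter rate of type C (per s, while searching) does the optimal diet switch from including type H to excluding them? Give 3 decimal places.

0.171 per s

Drop type H once their profitability E₂/h₂ falls below the rate achievable on type C alone: E₂/h₂ = λE₁/(1 + λh₁).
Solve for λ: λE₁h₂ = E₂(1 + λh₁) → λ(E₁h₂ − E₂h₁) = E₂ → λ = E₂/(E₁h₂ − E₂h₁).
λ = 3.5/(8.2×3.1 − 3.5×1.4) = 3.5/20.52 = 0.1706 per s.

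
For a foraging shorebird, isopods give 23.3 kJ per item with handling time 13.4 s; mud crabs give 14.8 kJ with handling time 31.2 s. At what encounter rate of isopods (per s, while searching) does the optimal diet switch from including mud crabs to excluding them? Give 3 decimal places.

Drop mud crabs once their profitability E₂/h₂ falls below the rate achievable on isopods alone: E₂/h₂ = λE₁/(1 + λh₁).
Solve for λ: λE₁h₂ = E₂(1 + λh₁) → λ(E₁h₂ − E₂h₁) = E₂ → λ = E₂/(E₁h₂ − E₂h₁).
λ = 14.8/(23.3×31.2 − 14.8×13.4) = 14.8/528.6 = 0.028 per s.

0.028 per s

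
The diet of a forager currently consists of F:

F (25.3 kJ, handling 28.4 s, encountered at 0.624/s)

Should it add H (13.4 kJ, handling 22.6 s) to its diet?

No

Intake rate on the current diet: R = (0.624×25.3) / (1 + 0.624×28.4) = 15.79/18.72 = 0.8433 kJ/s.
Profitability of H: 13.4/22.6 = 0.5929 kJ/s.
Since 0.5929 < R, time spent handling H is better spent searching.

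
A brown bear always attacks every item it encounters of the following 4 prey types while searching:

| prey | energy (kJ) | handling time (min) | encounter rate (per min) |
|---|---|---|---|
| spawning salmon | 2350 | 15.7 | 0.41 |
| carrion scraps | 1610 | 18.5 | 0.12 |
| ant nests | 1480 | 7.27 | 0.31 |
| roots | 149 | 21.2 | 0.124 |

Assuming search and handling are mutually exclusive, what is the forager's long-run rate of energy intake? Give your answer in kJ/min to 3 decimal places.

112.382 kJ/min

Energy encountered per unit search time: 0.41×2350 + 0.12×1610 + 0.31×1480 + 0.124×149 = 1634 kJ/min.
Handling time per unit search time: 0.41×15.7 + 0.12×18.5 + 0.31×7.27 + 0.124×21.2 = 13.54.
Rate = 1634/(1 + 13.54) = 112.4 kJ/min.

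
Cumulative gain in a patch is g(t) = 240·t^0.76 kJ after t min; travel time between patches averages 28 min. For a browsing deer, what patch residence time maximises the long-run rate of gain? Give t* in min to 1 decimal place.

88.7 min

Maximise g(t)/(T+t): set derivative to zero → g'(t)(T+t) = g(t).
g'(t) = 0.76·240·t^-0.24. Setting 0.76·240·t^-0.24 = 240·t^0.76/(28+t) gives 0.76(28+t) = t, so 0.24·t = 0.76×28.
t* = 0.76×28/0.24 = 88.67 min.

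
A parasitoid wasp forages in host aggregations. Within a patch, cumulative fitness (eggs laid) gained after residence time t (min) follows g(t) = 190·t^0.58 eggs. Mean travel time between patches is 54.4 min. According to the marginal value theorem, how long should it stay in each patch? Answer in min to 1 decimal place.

75.1 min

By the marginal value theorem, leave when the instantaneous gain rate g'(t) equals the habitat-wide average g(t)/(T + t).
g'(t) = 0.58·190·t^-0.42. Setting 0.58·190·t^-0.42 = 190·t^0.58/(54.4+t) gives 0.58(54.4+t) = t, so 0.42·t = 0.58×54.4.
t* = 0.58×54.4/0.42 = 75.12 min.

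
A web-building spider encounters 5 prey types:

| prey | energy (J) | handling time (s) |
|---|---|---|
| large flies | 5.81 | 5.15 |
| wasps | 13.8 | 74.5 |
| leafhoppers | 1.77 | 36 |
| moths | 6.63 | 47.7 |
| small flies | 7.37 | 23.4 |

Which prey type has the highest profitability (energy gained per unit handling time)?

In descending order of E/h:
large flies: 5.81/5.15 = 1.13 J/s
small flies: 7.37/23.4 = 0.315 J/s
wasps: 13.8/74.5 = 0.185 J/s
moths: 6.63/47.7 = 0.139 J/s
leafhoppers: 1.77/36 = 0.0492 J/s

large flies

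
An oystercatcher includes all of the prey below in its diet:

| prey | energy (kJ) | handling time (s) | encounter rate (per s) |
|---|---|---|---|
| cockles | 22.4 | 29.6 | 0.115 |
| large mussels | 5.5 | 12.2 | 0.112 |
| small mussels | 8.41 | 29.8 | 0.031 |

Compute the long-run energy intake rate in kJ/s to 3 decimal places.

0.516 kJ/s

Energy encountered per unit search time: 0.115×22.4 + 0.112×5.5 + 0.031×8.41 = 3.453 kJ/s.
Handling time per unit search time: 0.115×29.6 + 0.112×12.2 + 0.031×29.8 = 5.694.
Rate = 3.453/(1 + 5.694) = 0.5158 kJ/s.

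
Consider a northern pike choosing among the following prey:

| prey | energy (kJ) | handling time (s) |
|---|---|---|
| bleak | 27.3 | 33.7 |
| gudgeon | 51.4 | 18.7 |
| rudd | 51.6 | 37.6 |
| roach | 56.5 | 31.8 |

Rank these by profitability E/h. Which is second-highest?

roach

Profitability E/h (kJ/s): bleak = 27.3/33.7 = 0.81, gudgeon = 51.4/18.7 = 2.75, rudd = 51.6/37.6 = 1.37, roach = 56.5/31.8 = 1.78.
Ranked: gudgeon > roach > rudd > bleak.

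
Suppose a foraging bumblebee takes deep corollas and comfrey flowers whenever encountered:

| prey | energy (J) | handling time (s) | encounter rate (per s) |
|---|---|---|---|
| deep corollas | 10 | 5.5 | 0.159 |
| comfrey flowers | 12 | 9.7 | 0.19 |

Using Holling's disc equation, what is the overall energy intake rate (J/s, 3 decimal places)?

1.041 J/s

R = Σλ_iE_i / (1 + Σλ_ih_i)
Numerator: 0.159×10 + 0.19×12 = 3.87
Denominator: 1 + 0.159×5.5 + 0.19×9.7 = 3.718
R = 3.87/3.718 = 1.041 J/s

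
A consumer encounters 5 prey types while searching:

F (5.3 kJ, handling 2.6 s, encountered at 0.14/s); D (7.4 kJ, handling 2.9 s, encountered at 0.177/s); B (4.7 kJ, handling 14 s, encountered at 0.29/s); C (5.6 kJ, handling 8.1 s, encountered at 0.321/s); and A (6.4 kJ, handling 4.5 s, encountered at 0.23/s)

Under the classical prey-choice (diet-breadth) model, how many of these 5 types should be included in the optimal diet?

Profitabilities (E/h, kJ/s): D 2.55, F 2.04, A 1.42, C 0.691, B 0.336. Add prey in this order while the next type's profitability exceeds the intake rate on those already taken.
Rate on top 1: 0.8655. F: 2.04 > 0.8655 → include.
Rate on top 2: 1.093. A: 1.42 > 1.093 → include.
Rate on top 3: 1.21. C: 0.691 < 1.21 → exclude; stop.
Optimal diet: D, F, A — 3 of 5 types.

3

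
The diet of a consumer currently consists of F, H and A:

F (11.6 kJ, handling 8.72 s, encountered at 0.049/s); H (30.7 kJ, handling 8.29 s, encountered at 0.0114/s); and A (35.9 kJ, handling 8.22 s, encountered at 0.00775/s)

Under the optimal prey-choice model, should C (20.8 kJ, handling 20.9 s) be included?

Yes

Intake rate on the current diet: R = (0.049×11.6 + 0.0114×30.7 + 0.00775×35.9) / (1 + 0.049×8.72 + 0.0114×8.29 + 0.00775×8.22) = 1.197/1.585 = 0.7547 kJ/s.
C: E/h = 20.8/20.9 = 0.9952 kJ/s.
Since 0.9952 > R, including C increases the long-run rate.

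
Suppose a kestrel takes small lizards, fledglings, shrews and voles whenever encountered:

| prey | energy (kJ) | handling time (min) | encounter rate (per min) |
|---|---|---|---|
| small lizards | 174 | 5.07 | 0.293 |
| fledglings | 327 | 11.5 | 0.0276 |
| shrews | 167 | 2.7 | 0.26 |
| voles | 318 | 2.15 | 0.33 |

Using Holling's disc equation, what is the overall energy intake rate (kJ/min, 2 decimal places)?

R = (0.293×174 + 0.0276×327 + 0.26×167 + 0.33×318) / (1 + 0.293×5.07 + 0.0276×11.5 + 0.26×2.7 + 0.33×2.15) = 208.4/4.214 = 49.44 kJ/min.

49.44 kJ/min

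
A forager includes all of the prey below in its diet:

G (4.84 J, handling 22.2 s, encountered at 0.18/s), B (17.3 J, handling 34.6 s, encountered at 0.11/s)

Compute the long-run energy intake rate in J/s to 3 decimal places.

R = Σλ_iE_i / (1 + Σλ_ih_i)
Numerator: 0.18×4.84 + 0.11×17.3 = 2.774
Denominator: 1 + 0.18×22.2 + 0.11×34.6 = 8.802
R = 2.774/8.802 = 0.3152 J/s

0.315 J/s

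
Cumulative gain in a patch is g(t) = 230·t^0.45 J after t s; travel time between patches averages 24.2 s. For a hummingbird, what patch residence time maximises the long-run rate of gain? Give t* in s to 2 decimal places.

By the marginal value theorem, leave when the instantaneous gain rate g'(t) equals the habitat-wide average g(t)/(T + t).
g'(t) = 0.45·230·t^-0.55. Setting 0.45·230·t^-0.55 = 230·t^0.45/(24.2+t) gives 0.45(24.2+t) = t, so 0.55·t = 0.45×24.2.
t* = 0.45×24.2/0.55 = 19.8 s.

19.80 s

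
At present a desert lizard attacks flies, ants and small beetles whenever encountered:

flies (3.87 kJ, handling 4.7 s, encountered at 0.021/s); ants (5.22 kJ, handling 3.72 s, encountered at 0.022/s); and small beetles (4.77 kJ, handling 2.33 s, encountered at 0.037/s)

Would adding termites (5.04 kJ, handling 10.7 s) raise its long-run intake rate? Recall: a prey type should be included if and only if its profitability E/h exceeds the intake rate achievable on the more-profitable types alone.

Current rate: (0.021×3.87 + 0.022×5.22 + 0.037×4.77)/(1 + 0.021×4.7 + 0.022×3.72 + 0.037×2.33) = 0.2941 kJ/s.
Profitability of termites: 5.04/10.7 = 0.471 kJ/s.
0.471 > 0.2941, so adding termites raises the average — include it.

Yes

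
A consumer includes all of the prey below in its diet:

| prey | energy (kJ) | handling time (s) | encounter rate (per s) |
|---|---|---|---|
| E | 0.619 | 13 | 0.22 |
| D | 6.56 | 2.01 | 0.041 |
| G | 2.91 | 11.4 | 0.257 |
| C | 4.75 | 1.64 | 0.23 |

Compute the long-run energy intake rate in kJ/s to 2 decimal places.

0.31 kJ/s

R = (0.22×0.619 + 0.041×6.56 + 0.257×2.91 + 0.23×4.75) / (1 + 0.22×13 + 0.041×2.01 + 0.257×11.4 + 0.23×1.64) = 2.246/7.249 = 0.3098 kJ/s.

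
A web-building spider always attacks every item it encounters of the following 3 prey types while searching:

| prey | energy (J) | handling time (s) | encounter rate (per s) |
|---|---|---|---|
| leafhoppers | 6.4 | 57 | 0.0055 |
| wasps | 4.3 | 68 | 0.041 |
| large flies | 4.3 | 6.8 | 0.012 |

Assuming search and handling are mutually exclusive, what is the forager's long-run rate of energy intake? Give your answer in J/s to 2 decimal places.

R = (0.0055×6.4 + 0.041×4.3 + 0.012×4.3) / (1 + 0.0055×57 + 0.041×68 + 0.012×6.8) = 0.2631/4.183 = 0.0629 J/s.

0.06 J/s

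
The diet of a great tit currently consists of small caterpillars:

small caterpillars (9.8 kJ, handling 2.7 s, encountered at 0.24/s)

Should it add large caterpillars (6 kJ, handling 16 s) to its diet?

Intake rate on the current diet: R = (0.24×9.8) / (1 + 0.24×2.7) = 2.352/1.648 = 1.427 kJ/s.
Profitability of large caterpillars: 6/16 = 0.375 kJ/s.
0.375 < 1.427, so adding large caterpillars would lower the average — exclude it.

No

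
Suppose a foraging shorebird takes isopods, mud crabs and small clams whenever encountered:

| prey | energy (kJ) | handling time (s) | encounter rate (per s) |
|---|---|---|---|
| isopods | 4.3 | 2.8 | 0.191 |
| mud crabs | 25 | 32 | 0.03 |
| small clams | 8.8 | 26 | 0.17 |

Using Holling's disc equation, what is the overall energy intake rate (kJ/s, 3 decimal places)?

R = (0.191×4.3 + 0.03×25 + 0.17×8.8) / (1 + 0.191×2.8 + 0.03×32 + 0.17×26) = 3.067/6.915 = 0.4436 kJ/s.

0.444 kJ/s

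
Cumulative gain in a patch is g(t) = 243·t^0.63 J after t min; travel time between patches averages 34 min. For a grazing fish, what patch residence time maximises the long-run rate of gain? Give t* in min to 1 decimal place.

57.9 min

By the marginal value theorem, leave when the instantaneous gain rate g'(t) equals the habitat-wide average g(t)/(T + t).
g'(t) = 0.63·243·t^-0.37. Setting 0.63·243·t^-0.37 = 243·t^0.63/(34+t) gives 0.63(34+t) = t, so 0.37·t = 0.63×34.
t* = 0.63×34/0.37 = 57.89 min.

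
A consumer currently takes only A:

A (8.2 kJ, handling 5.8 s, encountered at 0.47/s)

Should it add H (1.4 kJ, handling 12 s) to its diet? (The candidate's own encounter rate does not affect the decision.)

On A alone, R = ΣλE/(1+Σλh) = 3.854/3.726 = 1.034 kJ/s.
Profitability of H: 1.4/12 = 0.1167 kJ/s.
Since 0.1167 < R, time spent handling H is better spent searching.

No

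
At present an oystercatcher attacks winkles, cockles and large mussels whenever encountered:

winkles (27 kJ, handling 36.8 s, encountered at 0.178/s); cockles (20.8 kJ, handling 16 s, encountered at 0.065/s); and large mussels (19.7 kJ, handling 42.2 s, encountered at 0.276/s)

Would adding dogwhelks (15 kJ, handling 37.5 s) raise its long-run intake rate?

No

On winkles, cockles and large mussels alone, R = ΣλE/(1+Σλh) = 11.6/20.24 = 0.573 kJ/s.
dogwhelks: E/h = 15/37.5 = 0.4 kJ/s.
0.4 < 0.573, so adding dogwhelks would lower the average — exclude it.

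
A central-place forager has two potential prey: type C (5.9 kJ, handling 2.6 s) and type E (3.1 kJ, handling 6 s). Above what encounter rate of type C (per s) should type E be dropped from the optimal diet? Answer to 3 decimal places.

Drop type E once their profitability E₂/h₂ falls below the rate achievable on type C alone: E₂/h₂ = λE₁/(1 + λh₁).
Solve for λ: λE₁h₂ = E₂(1 + λh₁) → λ(E₁h₂ − E₂h₁) = E₂ → λ = E₂/(E₁h₂ − E₂h₁).
λ = 3.1/(5.9×6 − 3.1×2.6) = 3.1/27.34 = 0.1134 per s.

0.113 per s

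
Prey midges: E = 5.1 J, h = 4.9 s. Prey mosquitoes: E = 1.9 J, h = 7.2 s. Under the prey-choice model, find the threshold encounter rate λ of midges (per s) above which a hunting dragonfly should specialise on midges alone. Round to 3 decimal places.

Drop mosquitoes once their profitability E₂/h₂ falls below the rate achievable on midges alone: E₂/h₂ = λE₁/(1 + λh₁).
Solve for λ: λE₁h₂ = E₂(1 + λh₁) → λ(E₁h₂ − E₂h₁) = E₂ → λ = E₂/(E₁h₂ − E₂h₁).
λ = 1.9/(5.1×7.2 − 1.9×4.9) = 1.9/27.41 = 0.06932 per s.

0.069 per s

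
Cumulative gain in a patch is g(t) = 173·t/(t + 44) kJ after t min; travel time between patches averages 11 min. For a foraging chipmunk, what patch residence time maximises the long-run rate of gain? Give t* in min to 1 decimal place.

Maximise g(t)/(T+t): set derivative to zero → g'(t)(T+t) = g(t).
g'(t) = 173·44/(t + 44)². Setting 173·44/(t+44)² = 173t/[(t+44)(11+t)] gives 44(11+t) = t(t+44), so t² = 44×11 = 484.
t* = √484 = 22 min.

22.0 min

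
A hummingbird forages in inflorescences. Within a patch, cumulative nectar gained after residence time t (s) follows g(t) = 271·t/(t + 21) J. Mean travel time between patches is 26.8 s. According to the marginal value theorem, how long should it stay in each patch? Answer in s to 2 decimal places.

Optimal t* satisfies g'(t*) = g(t*)/(T + t*).
g'(t) = 271·21/(t + 21)². Setting 271·21/(t+21)² = 271t/[(t+21)(26.8+t)] gives 21(26.8+t) = t(t+21), so t² = 21×26.8 = 562.8.
t* = √562.8 = 23.72 s.

23.72 s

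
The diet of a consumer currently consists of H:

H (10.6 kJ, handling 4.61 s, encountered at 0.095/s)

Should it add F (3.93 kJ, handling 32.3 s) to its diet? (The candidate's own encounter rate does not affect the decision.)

On H alone, R = ΣλE/(1+Σλh) = 1.007/1.438 = 0.7003 kJ/s.
F: E/h = 3.93/32.3 = 0.1217 kJ/s.
Since 0.1217 < R, time spent handling F is better spent searching.

No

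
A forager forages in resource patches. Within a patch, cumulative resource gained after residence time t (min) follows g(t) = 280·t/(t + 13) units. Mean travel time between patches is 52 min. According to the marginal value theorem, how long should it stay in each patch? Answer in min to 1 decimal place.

By the marginal value theorem, leave when the instantaneous gain rate g'(t) equals the habitat-wide average g(t)/(T + t).
g'(t) = 280·13/(t + 13)². Setting 280·13/(t+13)² = 280t/[(t+13)(52+t)] gives 13(52+t) = t(t+13), so t² = 13×52 = 676.
t* = √676 = 26 min.

26.0 min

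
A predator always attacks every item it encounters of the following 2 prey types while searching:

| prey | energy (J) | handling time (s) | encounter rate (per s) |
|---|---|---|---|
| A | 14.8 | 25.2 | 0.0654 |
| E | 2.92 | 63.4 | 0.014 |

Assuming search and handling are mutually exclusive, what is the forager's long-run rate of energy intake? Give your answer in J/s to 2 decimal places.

0.29 J/s

R = Σλ_iE_i / (1 + Σλ_ih_i)
Numerator: 0.0654×14.8 + 0.014×2.92 = 1.009
Denominator: 1 + 0.0654×25.2 + 0.014×63.4 = 3.536
R = 1.009/3.536 = 0.2853 J/s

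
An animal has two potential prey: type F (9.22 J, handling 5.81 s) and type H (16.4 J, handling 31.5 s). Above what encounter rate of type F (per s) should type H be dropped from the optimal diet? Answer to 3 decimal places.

0.084 per s

The zero-one rule: include type H iff E₂/h₂ > λE₁/(1+λh₁). Equality gives the switch point.
λE₁h₂ = E₂ + λE₂h₁ ⇒ λ = E₂/(E₁h₂ − E₂h₁) = 16.4/(290.4 − 95.28) = 0.08404 per s.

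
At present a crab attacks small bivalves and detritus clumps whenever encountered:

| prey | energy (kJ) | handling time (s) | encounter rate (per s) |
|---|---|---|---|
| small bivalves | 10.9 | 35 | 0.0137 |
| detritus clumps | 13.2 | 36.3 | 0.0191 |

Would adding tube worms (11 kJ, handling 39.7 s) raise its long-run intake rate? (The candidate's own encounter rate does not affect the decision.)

On small bivalves and detritus clumps alone, R = ΣλE/(1+Σλh) = 0.4014/2.173 = 0.1848 kJ/s.
Profitability of tube worms: 11/39.7 = 0.2771 kJ/s.
Since 0.2771 > R, including tube worms increases the long-run rate.

Yes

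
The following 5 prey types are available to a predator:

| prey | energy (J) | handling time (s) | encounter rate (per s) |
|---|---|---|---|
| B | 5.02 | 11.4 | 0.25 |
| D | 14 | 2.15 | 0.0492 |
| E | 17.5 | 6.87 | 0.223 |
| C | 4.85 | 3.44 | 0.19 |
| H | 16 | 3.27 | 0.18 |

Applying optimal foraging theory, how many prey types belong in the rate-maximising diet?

Profitabilities (E/h, J/s): D 6.51, H 4.89, E 2.55, C 1.41, B 0.44. Add prey in this order while the next type's profitability exceeds the intake rate on those already taken.
Rate on top 1: 0.6229. H: 4.89 > 0.6229 → include.
Rate on top 2: 2.106. E: 2.55 > 2.106 → include.
Rate on top 3: 2.316. C: 1.41 < 2.316 → exclude; stop.
Optimal diet: D, H, E — 3 of 5 types.

3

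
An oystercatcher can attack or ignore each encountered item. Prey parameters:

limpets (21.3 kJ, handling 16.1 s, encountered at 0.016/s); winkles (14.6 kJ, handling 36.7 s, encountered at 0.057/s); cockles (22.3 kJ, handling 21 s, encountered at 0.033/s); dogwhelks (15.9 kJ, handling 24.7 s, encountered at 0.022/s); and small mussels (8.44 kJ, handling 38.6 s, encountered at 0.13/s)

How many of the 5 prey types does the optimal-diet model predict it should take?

Profitabilities (E/h, kJ/s): limpets 1.32, cockles 1.06, dogwhelks 0.644, winkles 0.398, small mussels 0.219. Add prey in this order while the next type's profitability exceeds the intake rate on those already taken.
Rate on top 1: 0.271. cockles: 1.06 > 0.271 → include.
Rate on top 2: 0.552. dogwhelks: 0.644 > 0.552 → include.
Rate on top 3: 0.572. winkles: 0.398 < 0.572 → exclude; stop.
Optimal diet: limpets, cockles, dogwhelks — 3 of 5 types.

3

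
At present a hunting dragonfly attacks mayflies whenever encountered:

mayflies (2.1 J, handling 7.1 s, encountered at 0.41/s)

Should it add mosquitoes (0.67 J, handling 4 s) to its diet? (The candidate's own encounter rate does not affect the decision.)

No

Intake rate on the current diet: R = (0.41×2.1) / (1 + 0.41×7.1) = 0.861/3.911 = 0.2201 J/s.
Profitability of mosquitoes: 0.67/4 = 0.1675 J/s.
Since 0.1675 < R, time spent handling mosquitoes is better spent searching.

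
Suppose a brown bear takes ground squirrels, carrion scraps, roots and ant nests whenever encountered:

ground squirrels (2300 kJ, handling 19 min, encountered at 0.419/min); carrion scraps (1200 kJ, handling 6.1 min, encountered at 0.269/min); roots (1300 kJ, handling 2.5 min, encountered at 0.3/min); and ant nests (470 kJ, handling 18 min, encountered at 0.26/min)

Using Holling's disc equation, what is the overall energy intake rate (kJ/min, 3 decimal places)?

R = (0.419×2300 + 0.269×1200 + 0.3×1300 + 0.26×470) / (1 + 0.419×19 + 0.269×6.1 + 0.3×2.5 + 0.26×18) = 1799/16.03 = 112.2 kJ/min.

112.195 kJ/min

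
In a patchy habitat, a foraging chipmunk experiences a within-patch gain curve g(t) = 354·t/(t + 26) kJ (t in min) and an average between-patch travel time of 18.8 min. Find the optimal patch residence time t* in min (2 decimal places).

Optimal t* satisfies g'(t*) = g(t*)/(T + t*).
g'(t) = 354·26/(t + 26)². Setting 354·26/(t+26)² = 354t/[(t+26)(18.8+t)] gives 26(18.8+t) = t(t+26), so t² = 26×18.8 = 488.8.
t* = √488.8 = 22.11 min.

22.11 min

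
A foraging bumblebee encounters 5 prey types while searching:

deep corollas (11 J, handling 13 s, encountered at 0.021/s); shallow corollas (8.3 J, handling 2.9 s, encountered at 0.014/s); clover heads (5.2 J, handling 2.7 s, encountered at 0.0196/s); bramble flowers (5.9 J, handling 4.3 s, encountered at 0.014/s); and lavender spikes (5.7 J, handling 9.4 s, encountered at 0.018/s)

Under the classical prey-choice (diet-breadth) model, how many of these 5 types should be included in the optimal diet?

Profitabilities (E/h, J/s): shallow corollas 2.86, clover heads 1.93, bramble flowers 1.37, deep corollas 0.846, lavender spikes 0.606. Add prey in this order while the next type's profitability exceeds the intake rate on those already taken.
Rate on top 1: 0.1117. clover heads: 1.93 > 0.1117 → include.
Rate on top 2: 0.1995. bramble flowers: 1.37 > 0.1995 → include.
Rate on top 3: 0.2607. deep corollas: 0.846 > 0.2607 → include.
Rate on top 4: 0.3727. lavender spikes: 0.606 > 0.3727 → include.
Optimal diet: shallow corollas, clover heads, bramble flowers, deep corollas, lavender spikes — 5 of 5 types.

5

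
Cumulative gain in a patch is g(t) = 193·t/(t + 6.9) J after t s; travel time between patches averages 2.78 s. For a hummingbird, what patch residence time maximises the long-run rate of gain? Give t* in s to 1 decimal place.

By the marginal value theorem, leave when the instantaneous gain rate g'(t) equals the habitat-wide average g(t)/(T + t).
g'(t) = 193·6.9/(t + 6.9)². Setting 193·6.9/(t+6.9)² = 193t/[(t+6.9)(2.78+t)] gives 6.9(2.78+t) = t(t+6.9), so t² = 6.9×2.78 = 19.18.
t* = √19.18 = 4.38 s.

4.4 s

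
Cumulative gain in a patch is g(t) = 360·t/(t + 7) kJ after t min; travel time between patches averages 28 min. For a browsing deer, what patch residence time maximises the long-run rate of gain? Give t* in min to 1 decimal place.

Optimal t* satisfies g'(t*) = g(t*)/(T + t*).
g'(t) = 360·7/(t + 7)². Setting 360·7/(t+7)² = 360t/[(t+7)(28+t)] gives 7(28+t) = t(t+7), so t² = 7×28 = 196.
t* = √196 = 14 min.

14.0 min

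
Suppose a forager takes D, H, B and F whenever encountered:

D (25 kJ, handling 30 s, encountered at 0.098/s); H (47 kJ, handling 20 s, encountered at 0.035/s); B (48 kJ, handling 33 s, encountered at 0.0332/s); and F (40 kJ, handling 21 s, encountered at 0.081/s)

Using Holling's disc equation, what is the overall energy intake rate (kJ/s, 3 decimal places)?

R = Σλ_iE_i / (1 + Σλ_ih_i)
Numerator: 0.098×25 + 0.035×47 + 0.0332×48 + 0.081×40 = 8.929
Denominator: 1 + 0.098×30 + 0.035×20 + 0.0332×33 + 0.081×21 = 7.437
R = 8.929/7.437 = 1.201 kJ/s

1.201 kJ/s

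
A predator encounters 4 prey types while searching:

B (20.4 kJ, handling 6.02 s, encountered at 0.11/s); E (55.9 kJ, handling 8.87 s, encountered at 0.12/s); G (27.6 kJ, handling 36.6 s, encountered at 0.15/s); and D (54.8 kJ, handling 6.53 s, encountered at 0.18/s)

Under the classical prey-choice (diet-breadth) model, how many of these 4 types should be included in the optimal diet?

2

E/h in descending order: D 8.39, E 6.3, B 3.39, G 0.754 kJ/s. The optimal diet is the largest prefix of this list for which every included type satisfies E_i/h_i > R on the types above it.
Rate on top 1: 4.534. E: 6.3 > 4.534 → include.
Rate on top 2: 5.115. B: 3.39 < 5.115 → exclude; stop.
Optimal diet: D, E — 2 of 4 types.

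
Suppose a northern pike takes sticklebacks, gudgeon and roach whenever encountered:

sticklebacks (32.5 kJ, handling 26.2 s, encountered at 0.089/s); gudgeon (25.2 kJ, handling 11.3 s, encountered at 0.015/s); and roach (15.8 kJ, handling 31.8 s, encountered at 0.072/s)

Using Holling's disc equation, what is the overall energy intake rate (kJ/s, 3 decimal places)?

Energy encountered per unit search time: 0.089×32.5 + 0.015×25.2 + 0.072×15.8 = 4.408 kJ/s.
Handling time per unit search time: 0.089×26.2 + 0.015×11.3 + 0.072×31.8 = 4.791.
Rate = 4.408/(1 + 4.791) = 0.7612 kJ/s.

0.761 kJ/s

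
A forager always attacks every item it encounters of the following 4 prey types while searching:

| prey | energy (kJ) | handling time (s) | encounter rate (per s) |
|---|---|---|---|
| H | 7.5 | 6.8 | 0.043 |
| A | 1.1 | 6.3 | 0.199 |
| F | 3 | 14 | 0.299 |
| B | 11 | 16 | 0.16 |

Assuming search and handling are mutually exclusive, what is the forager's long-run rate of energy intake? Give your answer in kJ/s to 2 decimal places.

0.34 kJ/s

R = Σλ_iE_i / (1 + Σλ_ih_i)
Numerator: 0.043×7.5 + 0.199×1.1 + 0.299×3 + 0.16×11 = 3.198
Denominator: 1 + 0.043×6.8 + 0.199×6.3 + 0.299×14 + 0.16×16 = 9.292
R = 3.198/9.292 = 0.3442 kJ/s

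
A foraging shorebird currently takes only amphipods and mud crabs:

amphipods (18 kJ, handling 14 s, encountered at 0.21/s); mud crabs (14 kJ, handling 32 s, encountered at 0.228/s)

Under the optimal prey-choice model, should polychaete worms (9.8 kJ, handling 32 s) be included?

No

Current rate: (0.21×18 + 0.228×14)/(1 + 0.21×14 + 0.228×32) = 0.6205 kJ/s.
polychaete worms: E/h = 9.8/32 = 0.3063 kJ/s.
Since 0.3063 < R, time spent handling polychaete worms is better spent searching.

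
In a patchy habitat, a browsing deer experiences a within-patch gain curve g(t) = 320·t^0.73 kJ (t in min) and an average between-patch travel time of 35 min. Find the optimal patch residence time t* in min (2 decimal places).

94.63 min

By the marginal value theorem, leave when the instantaneous gain rate g'(t) equals the habitat-wide average g(t)/(T + t).
g'(t) = 0.73·320·t^-0.27. Setting 0.73·320·t^-0.27 = 320·t^0.73/(35+t) gives 0.73(35+t) = t, so 0.27·t = 0.73×35.
t* = 0.73×35/0.27 = 94.63 min.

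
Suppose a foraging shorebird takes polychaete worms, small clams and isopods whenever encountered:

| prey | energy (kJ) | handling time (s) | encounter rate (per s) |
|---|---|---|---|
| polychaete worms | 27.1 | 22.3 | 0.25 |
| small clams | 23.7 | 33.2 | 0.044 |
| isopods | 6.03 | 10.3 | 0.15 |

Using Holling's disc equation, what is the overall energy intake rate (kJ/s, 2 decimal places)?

Energy encountered per unit search time: 0.25×27.1 + 0.044×23.7 + 0.15×6.03 = 8.722 kJ/s.
Handling time per unit search time: 0.25×22.3 + 0.044×33.2 + 0.15×10.3 = 8.581.
Rate = 8.722/(1 + 8.581) = 0.9104 kJ/s.

0.91 kJ/s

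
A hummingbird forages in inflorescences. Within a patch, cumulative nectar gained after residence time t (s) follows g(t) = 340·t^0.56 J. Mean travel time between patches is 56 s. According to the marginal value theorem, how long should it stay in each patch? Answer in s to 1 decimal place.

71.3 s

Maximise g(t)/(T+t): set derivative to zero → g'(t)(T+t) = g(t).
g'(t) = 0.56·340·t^-0.44. Setting 0.56·340·t^-0.44 = 340·t^0.56/(56+t) gives 0.56(56+t) = t, so 0.44·t = 0.56×56.
t* = 0.56×56/0.44 = 71.27 s.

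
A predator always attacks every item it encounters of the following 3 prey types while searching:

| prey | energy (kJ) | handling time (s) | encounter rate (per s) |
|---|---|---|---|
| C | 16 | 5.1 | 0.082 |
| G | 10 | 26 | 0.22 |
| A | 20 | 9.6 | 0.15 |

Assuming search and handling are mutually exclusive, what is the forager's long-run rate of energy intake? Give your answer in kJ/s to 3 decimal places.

Energy encountered per unit search time: 0.082×16 + 0.22×10 + 0.15×20 = 6.512 kJ/s.
Handling time per unit search time: 0.082×5.1 + 0.22×26 + 0.15×9.6 = 7.578.
Rate = 6.512/(1 + 7.578) = 0.7591 kJ/s.

0.759 kJ/s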